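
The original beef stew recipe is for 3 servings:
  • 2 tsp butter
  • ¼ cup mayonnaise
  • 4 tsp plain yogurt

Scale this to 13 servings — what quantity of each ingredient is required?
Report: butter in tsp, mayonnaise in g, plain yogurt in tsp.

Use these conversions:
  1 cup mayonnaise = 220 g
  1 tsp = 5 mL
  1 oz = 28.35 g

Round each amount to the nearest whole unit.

Scaling factor: 13/3.
butter: 2 tsp × 13/3 ≈ 9 tsp
mayonnaise: 0.25 cup × 13/3 × 220 g/cup ≈ 238 g
plain yogurt: 4 tsp × 13/3 ≈ 17 tsp

butter: 9 tsp; mayonnaise: 238 g; plain yogurt: 17 tsp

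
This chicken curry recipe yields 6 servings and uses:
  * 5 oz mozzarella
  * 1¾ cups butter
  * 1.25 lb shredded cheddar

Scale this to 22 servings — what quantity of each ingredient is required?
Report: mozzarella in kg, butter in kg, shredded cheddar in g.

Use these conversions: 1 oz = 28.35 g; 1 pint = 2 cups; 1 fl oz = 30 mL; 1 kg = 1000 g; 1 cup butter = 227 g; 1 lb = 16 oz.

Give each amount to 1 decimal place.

Scaling factor: 22/6 = 11/3.
mozzarella: 5 oz × 11/3 × 28.35 g/oz ÷ 1000 g/kg ≈ 0.5 kg
butter: 1.75 cup × 11/3 × 227 g/cup ÷ 1000 g/kg ≈ 1.5 kg
shredded cheddar: 1.25 lb × 11/3 × 16 oz/lb × 28.35 g/oz = 2079.0 g

mozzarella: 0.5 kg; butter: 1.5 kg; shredded cheddar: 2079.0 g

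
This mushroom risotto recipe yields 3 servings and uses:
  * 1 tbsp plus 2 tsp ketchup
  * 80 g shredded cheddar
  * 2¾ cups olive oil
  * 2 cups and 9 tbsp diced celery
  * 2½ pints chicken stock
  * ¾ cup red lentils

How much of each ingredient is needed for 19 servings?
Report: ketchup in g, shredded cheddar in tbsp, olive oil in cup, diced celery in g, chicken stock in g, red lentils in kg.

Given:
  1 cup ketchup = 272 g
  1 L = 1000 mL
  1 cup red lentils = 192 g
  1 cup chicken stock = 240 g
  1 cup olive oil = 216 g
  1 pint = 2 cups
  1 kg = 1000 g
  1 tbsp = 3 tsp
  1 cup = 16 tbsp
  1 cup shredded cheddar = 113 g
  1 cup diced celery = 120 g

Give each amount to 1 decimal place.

Scaling factor: 19/3.
ketchup: (1 tbsp + 2 tsp = 5/3 tbsp) × 19/3 ÷ 16 tbsp/cup × 272 g/cup ≈ 179.4 g
shredded cheddar: 80 g × 19/3 ÷ 113 g/cup × 16 tbsp/cup ≈ 71.7 tbsp
olive oil: 2.75 cup × 19/3 ≈ 17.4 cup
diced celery: (2 cup + 9 tbsp = 2.5625 cup) × 19/3 × 120 g/cup = 1947.5 g
chicken stock: 2.5 pint × 19/3 × 2 cup/pint × 240 g/cup = 7600.0 g
red lentils: 0.75 cup × 19/3 × 192 g/cup ÷ 1000 g/kg ≈ 0.9 kg

ketchup: 179.4 g; shredded cheddar: 71.7 tbsp; olive oil: 17.4 cup; diced celery: 1947.5 g; chicken stock: 7600.0 g; red lentils: 0.9 kg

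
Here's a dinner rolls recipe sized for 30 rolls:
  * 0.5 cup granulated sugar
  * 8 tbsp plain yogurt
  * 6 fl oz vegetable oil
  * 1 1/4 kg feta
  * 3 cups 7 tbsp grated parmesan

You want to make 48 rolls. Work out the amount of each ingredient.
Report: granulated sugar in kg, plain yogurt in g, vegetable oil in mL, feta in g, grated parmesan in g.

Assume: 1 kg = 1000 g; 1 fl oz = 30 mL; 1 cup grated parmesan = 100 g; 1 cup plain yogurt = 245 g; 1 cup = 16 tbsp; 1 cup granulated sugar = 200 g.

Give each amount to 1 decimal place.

Scaling factor: 48/30 = 8/5 = 1.6.
granulated sugar: 0.5 cup × 8/5 × 200 g/cup ÷ 1000 g/kg ≈ 0.2 kg
plain yogurt: 8 tbsp × 8/5 ÷ 16 tbsp/cup × 245 g/cup = 196.0 g
vegetable oil: 6 fl oz × 8/5 × 30 mL/fl oz = 288.0 mL
feta: 1.25 kg × 8/5 × 1000 g/kg = 2000.0 g
grated parmesan: (3 cup + 7 tbsp = 3.4375 cup) × 8/5 × 100 g/cup = 550.0 g

granulated sugar: 0.2 kg; plain yogurt: 196.0 g; vegetable oil: 288.0 mL; feta: 2000.0 g; grated parmesan: 550.0 g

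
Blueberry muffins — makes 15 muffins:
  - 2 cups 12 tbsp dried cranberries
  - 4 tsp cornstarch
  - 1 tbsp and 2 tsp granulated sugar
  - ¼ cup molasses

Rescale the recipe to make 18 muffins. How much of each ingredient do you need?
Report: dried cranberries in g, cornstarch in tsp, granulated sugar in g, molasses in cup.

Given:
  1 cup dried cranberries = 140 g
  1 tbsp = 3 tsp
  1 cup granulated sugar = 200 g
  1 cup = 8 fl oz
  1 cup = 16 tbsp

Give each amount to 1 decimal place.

Scaling factor: 18/15 = 6/5 = 1.2.
dried cranberries: (2 cup + 12 tbsp = 2.75 cup) × 6/5 × 140 g/cup = 462.0 g
cornstarch: 4 tsp × 6/5 = 4.8 tsp
granulated sugar: (1 tbsp + 2 tsp = 5/3 tbsp) × 6/5 ÷ 16 tbsp/cup × 200 g/cup = 25.0 g
molasses: 0.25 cup × 6/5 = 0.3 cup

dried cranberries: 462.0 g; cornstarch: 4.8 tsp; granulated sugar: 25.0 g; molasses: 0.3 cup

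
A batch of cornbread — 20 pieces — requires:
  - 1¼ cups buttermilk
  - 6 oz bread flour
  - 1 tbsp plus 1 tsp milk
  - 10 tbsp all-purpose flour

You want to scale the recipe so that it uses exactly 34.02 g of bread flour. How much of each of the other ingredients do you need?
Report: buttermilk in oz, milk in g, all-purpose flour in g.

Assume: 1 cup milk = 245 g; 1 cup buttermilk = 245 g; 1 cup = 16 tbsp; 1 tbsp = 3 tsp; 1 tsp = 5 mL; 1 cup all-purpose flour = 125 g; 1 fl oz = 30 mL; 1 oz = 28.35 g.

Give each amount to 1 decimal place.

The original recipe has 170.1 g of bread flour, so the scaling factor is 34.02 ÷ 170.1 = 1/5 = 0.2.
buttermilk: 1.25 cup × 1/5 × 245 g/cup ÷ 28.35 g/oz ≈ 2.2 oz
milk: (1 tbsp + 1 tsp = 4/3 tbsp) × 1/5 ÷ 16 tbsp/cup × 245 g/cup ≈ 4.1 g
all-purpose flour: 10 tbsp × 1/5 ÷ 16 tbsp/cup × 125 g/cup ≈ 15.6 g

buttermilk: 2.2 oz; milk: 4.1 g; all-purpose flour: 15.6 g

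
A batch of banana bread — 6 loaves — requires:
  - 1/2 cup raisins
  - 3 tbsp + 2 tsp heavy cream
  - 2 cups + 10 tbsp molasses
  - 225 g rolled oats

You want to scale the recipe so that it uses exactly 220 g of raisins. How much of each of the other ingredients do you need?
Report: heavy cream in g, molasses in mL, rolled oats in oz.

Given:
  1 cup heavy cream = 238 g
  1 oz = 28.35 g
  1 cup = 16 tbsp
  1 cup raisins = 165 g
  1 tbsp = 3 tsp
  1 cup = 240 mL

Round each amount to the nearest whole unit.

The original recipe has 82.5 g of raisins, so the scaling factor is 220 ÷ 82.5 = 8/3.
heavy cream: (3 tbsp + 2 tsp = 11/3 tbsp) × 8/3 ÷ 16 tbsp/cup × 238 g/cup ≈ 145 g
molasses: (2 cup + 10 tbsp = 2.625 cup) × 8/3 × 240 mL/cup = 1680 mL
rolled oats: 225 g × 8/3 ÷ 28.35 g/oz ≈ 21 oz

heavy cream: 145 g; molasses: 1680 mL; rolled oats: 21 oz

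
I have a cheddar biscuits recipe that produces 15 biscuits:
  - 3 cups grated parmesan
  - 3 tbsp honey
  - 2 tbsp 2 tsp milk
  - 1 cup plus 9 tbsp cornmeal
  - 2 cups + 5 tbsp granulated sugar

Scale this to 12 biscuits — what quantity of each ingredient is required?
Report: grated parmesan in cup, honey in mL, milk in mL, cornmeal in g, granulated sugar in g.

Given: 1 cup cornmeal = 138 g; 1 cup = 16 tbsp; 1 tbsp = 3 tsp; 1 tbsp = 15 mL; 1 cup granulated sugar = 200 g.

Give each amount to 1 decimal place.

Scaling factor: 12/15 = 4/5 = 0.8.
grated parmesan: 3 cup × 4/5 = 2.4 cup
honey: 3 tbsp × 4/5 × 15 mL/tbsp = 36.0 mL
milk: (2 tbsp + 2 tsp = 8/3 tbsp) × 4/5 × 15 mL/tbsp = 32.0 mL
cornmeal: (1 cup + 9 tbsp = 1.5625 cup) × 4/5 × 138 g/cup = 172.5 g
granulated sugar: (2 cup + 5 tbsp = 2.3125 cup) × 4/5 × 200 g/cup = 370.0 g

grated parmesan: 2.4 cup; honey: 36.0 mL; milk: 32.0 mL; cornmeal: 172.5 g; granulated sugar: 370.0 g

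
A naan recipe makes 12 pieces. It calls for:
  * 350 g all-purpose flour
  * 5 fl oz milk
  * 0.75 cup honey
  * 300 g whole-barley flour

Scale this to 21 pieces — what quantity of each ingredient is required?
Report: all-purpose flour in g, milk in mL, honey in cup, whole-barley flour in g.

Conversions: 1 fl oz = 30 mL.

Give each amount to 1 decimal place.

all-purpose flour: 612.5 g; milk: 262.5 mL; honey: 1.3 cup; whole-barley flour: 525.0 g

Scaling factor: 21/12 = 7/4 = 1.75.
all-purpose flour: 350 g × 7/4 = 612.5 g
milk: 5 fl oz × 7/4 × 30 mL/fl oz = 262.5 mL
honey: 0.75 cup × 7/4 ≈ 1.3 cup
whole-barley flour: 300 g × 7/4 = 525.0 g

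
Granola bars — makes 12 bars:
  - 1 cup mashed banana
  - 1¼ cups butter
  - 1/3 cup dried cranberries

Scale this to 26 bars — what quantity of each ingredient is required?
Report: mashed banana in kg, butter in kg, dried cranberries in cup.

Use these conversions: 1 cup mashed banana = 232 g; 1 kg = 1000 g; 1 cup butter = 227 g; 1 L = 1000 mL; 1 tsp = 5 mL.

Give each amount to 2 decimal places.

mashed banana: 0.50 kg; butter: 0.61 kg; dried cranberries: 0.72 cup

Scaling factor: 26/12 = 13/6.
mashed banana: 1 cup × 13/6 × 232 g/cup ÷ 1000 g/kg ≈ 0.50 kg
butter: 1.25 cup × 13/6 × 227 g/cup ÷ 1000 g/kg ≈ 0.61 kg
dried cranberries: 1/3 cup × 13/6 ≈ 0.72 cup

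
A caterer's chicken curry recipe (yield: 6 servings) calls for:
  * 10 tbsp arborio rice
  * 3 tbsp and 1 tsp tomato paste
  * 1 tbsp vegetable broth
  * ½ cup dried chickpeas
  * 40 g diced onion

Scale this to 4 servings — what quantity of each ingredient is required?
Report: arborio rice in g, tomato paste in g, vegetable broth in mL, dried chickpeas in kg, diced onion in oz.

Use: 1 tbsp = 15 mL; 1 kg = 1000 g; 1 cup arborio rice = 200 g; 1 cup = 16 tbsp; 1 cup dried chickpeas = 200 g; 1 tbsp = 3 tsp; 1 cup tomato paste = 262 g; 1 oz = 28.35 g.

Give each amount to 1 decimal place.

Scaling factor: 4/6 = 2/3.
arborio rice: 10 tbsp × 2/3 ÷ 16 tbsp/cup × 200 g/cup ≈ 83.3 g
tomato paste: (3 tbsp + 1 tsp = 10/3 tbsp) × 2/3 ÷ 16 tbsp/cup × 262 g/cup ≈ 36.4 g
vegetable broth: 1 tbsp × 2/3 × 15 mL/tbsp = 10.0 mL
dried chickpeas: 0.5 cup × 2/3 × 200 g/cup ÷ 1000 g/kg ≈ 0.1 kg
diced onion: 40 g × 2/3 ÷ 28.35 g/oz ≈ 0.9 oz

arborio rice: 83.3 g; tomato paste: 36.4 g; vegetable broth: 10.0 mL; dried chickpeas: 0.1 kg; diced onion: 0.9 oz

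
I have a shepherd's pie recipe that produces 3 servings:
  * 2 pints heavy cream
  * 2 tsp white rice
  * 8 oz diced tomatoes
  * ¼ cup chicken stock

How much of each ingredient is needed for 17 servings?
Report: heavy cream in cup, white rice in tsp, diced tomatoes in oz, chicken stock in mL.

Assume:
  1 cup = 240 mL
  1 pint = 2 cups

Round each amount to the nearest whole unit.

Scaling factor: 17/3.
heavy cream: 2 pint × 17/3 × 2 cup/pint ≈ 23 cup
white rice: 2 tsp × 17/3 ≈ 11 tsp
diced tomatoes: 8 oz × 17/3 ≈ 45 oz
chicken stock: 0.25 cup × 17/3 × 240 mL/cup = 340 mL

heavy cream: 23 cup; white rice: 11 tsp; diced tomatoes: 45 oz; chicken stock: 340 mL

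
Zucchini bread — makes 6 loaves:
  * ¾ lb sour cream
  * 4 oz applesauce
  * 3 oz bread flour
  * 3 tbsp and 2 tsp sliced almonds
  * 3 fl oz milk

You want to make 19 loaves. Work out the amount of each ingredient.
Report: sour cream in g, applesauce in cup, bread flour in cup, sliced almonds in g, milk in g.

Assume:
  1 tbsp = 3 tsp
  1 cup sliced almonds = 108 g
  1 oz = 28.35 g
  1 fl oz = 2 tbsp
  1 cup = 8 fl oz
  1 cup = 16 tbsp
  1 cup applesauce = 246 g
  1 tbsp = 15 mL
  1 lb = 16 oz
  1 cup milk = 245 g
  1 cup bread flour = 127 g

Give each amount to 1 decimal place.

Scaling factor: 19/6.
sour cream: 0.75 lb × 19/6 × 16 oz/lb × 28.35 g/oz = 1077.3 g
applesauce: 4 oz × 19/6 × 28.35 g/oz ÷ 246 g/cup ≈ 1.5 cup
bread flour: 3 oz × 19/6 × 28.35 g/oz ÷ 127 g/cup ≈ 2.1 cup
sliced almonds: (3 tbsp + 2 tsp = 11/3 tbsp) × 19/6 ÷ 16 tbsp/cup × 108 g/cup ≈ 78.4 g
milk: 3 fl oz × 19/6 ÷ 8 fl oz/cup × 245 g/cup ≈ 290.9 g

sour cream: 1077.3 g; applesauce: 1.5 cup; bread flour: 2.1 cup; sliced almonds: 78.4 g; milk: 290.9 g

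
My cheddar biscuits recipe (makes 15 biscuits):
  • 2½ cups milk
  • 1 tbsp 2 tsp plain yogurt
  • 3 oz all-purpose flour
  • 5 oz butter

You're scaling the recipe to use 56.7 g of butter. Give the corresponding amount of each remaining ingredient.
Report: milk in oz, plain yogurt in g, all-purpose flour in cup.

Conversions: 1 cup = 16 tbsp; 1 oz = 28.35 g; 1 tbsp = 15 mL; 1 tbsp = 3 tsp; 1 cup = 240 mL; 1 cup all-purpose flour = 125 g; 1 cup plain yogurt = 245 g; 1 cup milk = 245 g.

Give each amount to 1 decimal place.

The original recipe has 141.75 g of butter, so the scaling factor is 56.7 ÷ 141.75 = 2/5 = 0.4.
milk: 2.5 cup × 2/5 × 245 g/cup ÷ 28.35 g/oz ≈ 8.6 oz
plain yogurt: (1 tbsp + 2 tsp = 5/3 tbsp) × 2/5 ÷ 16 tbsp/cup × 245 g/cup ≈ 10.2 g
all-purpose flour: 3 oz × 2/5 × 28.35 g/oz ÷ 125 g/cup ≈ 0.3 cup

milk: 8.6 oz; plain yogurt: 10.2 g; all-purpose flour: 0.3 cup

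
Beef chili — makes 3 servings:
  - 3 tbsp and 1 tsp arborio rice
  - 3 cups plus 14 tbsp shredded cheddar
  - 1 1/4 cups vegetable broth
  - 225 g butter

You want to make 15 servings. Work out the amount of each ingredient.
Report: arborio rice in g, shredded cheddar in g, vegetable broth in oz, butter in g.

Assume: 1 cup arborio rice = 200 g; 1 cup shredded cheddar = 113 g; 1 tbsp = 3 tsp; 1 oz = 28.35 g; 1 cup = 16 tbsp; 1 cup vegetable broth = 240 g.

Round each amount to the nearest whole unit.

Scaling factor: 15/3 = 5.
arborio rice: (3 tbsp + 1 tsp = 10/3 tbsp) × 5 ÷ 16 tbsp/cup × 200 g/cup ≈ 208 g
shredded cheddar: (3 cup + 14 tbsp = 3.875 cup) × 5 × 113 g/cup ≈ 2189 g
vegetable broth: 1.25 cup × 5 × 240 g/cup ÷ 28.35 g/oz ≈ 53 oz
butter: 225 g × 5 = 1125 g

arborio rice: 208 g; shredded cheddar: 2189 g; vegetable broth: 53 oz; butter: 1125 g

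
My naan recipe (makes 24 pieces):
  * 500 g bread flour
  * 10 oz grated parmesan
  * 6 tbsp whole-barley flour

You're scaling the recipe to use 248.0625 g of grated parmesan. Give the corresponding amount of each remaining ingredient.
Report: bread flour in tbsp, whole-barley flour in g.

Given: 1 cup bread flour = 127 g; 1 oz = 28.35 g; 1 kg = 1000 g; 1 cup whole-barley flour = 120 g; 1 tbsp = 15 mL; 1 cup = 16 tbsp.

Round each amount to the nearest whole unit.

The original recipe has 283.5 g of grated parmesan, so the scaling factor is 248.0625 ÷ 283.5 = 7/8 = 0.875.
bread flour: 500 g × 7/8 ÷ 127 g/cup × 16 tbsp/cup ≈ 55 tbsp
whole-barley flour: 6 tbsp × 7/8 ÷ 16 tbsp/cup × 120 g/cup ≈ 39 g

bread flour: 55 tbsp; whole-barley flour: 39 g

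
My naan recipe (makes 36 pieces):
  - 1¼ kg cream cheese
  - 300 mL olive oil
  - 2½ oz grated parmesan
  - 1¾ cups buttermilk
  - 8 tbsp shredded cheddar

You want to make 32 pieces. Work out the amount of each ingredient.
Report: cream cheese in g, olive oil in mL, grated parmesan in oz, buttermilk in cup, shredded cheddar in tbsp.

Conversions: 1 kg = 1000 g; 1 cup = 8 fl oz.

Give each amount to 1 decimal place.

cream cheese: 1111.1 g; olive oil: 266.7 mL; grated parmesan: 2.2 oz; buttermilk: 1.6 cup; shredded cheddar: 7.1 tbsp

Scaling factor: 32/36 = 8/9.
cream cheese: 1.25 kg × 8/9 × 1000 g/kg ≈ 1111.1 g
olive oil: 300 mL × 8/9 ≈ 266.7 mL
grated parmesan: 2.5 oz × 8/9 ≈ 2.2 oz
buttermilk: 1.75 cup × 8/9 ≈ 1.6 cup
shredded cheddar: 8 tbsp × 8/9 ≈ 7.1 tbsp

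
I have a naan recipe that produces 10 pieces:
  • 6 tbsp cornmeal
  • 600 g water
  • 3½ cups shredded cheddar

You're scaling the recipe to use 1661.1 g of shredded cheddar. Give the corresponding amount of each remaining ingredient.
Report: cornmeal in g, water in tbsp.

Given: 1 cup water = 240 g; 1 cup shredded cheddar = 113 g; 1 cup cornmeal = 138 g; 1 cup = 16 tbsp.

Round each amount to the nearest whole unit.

The original recipe has 395.5 g of shredded cheddar, so the scaling factor is 1661.1 ÷ 395.5 = 21/5 = 4.2.
cornmeal: 6 tbsp × 21/5 ÷ 16 tbsp/cup × 138 g/cup ≈ 217 g
water: 600 g × 21/5 ÷ 240 g/cup × 16 tbsp/cup = 168 tbsp

cornmeal: 217 g; water: 168 tbsp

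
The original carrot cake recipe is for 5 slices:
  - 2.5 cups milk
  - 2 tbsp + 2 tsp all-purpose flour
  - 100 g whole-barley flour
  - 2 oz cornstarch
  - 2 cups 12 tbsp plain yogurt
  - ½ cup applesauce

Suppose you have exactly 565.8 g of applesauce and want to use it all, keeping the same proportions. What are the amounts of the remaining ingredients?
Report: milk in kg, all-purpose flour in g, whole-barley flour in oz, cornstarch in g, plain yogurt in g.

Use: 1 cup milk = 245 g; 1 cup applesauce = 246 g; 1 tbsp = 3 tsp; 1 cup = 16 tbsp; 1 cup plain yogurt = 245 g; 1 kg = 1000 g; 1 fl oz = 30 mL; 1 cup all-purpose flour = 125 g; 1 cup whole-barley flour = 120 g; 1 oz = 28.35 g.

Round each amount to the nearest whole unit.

The original recipe has 123 g of applesauce, so the scaling factor is 565.8 ÷ 123 = 23/5 = 4.6.
milk: 2.5 cup × 23/5 × 245 g/cup ÷ 1000 g/kg ≈ 3 kg
all-purpose flour: (2 tbsp + 2 tsp = 8/3 tbsp) × 23/5 ÷ 16 tbsp/cup × 125 g/cup ≈ 96 g
whole-barley flour: 100 g × 23/5 ÷ 28.35 g/oz ≈ 16 oz
cornstarch: 2 oz × 23/5 × 28.35 g/oz ≈ 261 g
plain yogurt: (2 cup + 12 tbsp = 2.75 cup) × 23/5 × 245 g/cup ≈ 3099 g

milk: 3 kg; all-purpose flour: 96 g; whole-barley flour: 16 oz; cornstarch: 261 g; plain yogurt: 3099 g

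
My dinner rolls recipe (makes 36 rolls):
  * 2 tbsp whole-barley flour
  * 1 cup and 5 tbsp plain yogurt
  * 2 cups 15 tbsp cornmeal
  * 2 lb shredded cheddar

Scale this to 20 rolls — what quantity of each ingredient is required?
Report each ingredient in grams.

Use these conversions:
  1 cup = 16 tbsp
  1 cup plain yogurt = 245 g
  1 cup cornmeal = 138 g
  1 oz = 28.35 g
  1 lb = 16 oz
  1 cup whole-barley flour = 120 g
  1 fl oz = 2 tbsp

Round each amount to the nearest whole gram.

whole-barley flour: 8 g; plain yogurt: 179 g; cornmeal: 225 g; shredded cheddar: 504 g

Scaling factor: 20/36 = 5/9.
whole-barley flour: 2 tbsp × 5/9 ÷ 16 tbsp/cup × 120 g/cup ≈ 8 g
plain yogurt: (1 cup + 5 tbsp = 1.3125 cup) × 5/9 × 245 g/cup ≈ 179 g
cornmeal: (2 cup + 15 tbsp = 2.9375 cup) × 5/9 × 138 g/cup ≈ 225 g
shredded cheddar: 2 lb × 5/9 × 16 oz/lb × 28.35 g/oz = 504 g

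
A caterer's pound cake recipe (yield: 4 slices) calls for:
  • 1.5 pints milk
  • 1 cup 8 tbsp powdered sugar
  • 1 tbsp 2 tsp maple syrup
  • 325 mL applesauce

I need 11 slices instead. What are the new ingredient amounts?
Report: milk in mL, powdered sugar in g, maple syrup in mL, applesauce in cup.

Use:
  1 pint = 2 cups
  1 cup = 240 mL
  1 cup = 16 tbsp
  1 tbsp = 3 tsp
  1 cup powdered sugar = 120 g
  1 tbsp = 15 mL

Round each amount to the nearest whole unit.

Scaling factor: 11/4 = 2.75.
milk: 1.5 pint × 11/4 × 2 cup/pint × 240 mL/cup = 1980 mL
powdered sugar: (1 cup + 8 tbsp = 1.5 cup) × 11/4 × 120 g/cup = 495 g
maple syrup: (1 tbsp + 2 tsp = 5/3 tbsp) × 11/4 × 15 mL/tbsp ≈ 69 mL
applesauce: 325 mL × 11/4 ÷ 240 mL/cup ≈ 4 cup

milk: 1980 mL; powdered sugar: 495 g; maple syrup: 69 mL; applesauce: 4 cup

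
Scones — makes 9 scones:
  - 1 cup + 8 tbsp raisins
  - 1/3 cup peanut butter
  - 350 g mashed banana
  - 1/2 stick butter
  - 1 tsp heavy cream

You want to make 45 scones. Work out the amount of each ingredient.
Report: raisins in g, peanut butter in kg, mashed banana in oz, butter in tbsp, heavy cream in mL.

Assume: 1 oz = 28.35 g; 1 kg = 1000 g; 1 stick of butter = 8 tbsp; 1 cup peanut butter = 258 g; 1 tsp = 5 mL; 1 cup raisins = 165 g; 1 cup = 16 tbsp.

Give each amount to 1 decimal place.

raisins: 1237.5 g; peanut butter: 0.4 kg; mashed banana: 61.7 oz; butter: 20.0 tbsp; heavy cream: 25.0 mL

Scaling factor: 45/9 = 5.
raisins: (1 cup + 8 tbsp = 1.5 cup) × 5 × 165 g/cup = 1237.5 g
peanut butter: 1/3 cup × 5 × 258 g/cup ÷ 1000 g/kg ≈ 0.4 kg
mashed banana: 350 g × 5 ÷ 28.35 g/oz ≈ 61.7 oz
butter: 0.5 stick × 5 × 8 tbsp/stick = 20.0 tbsp
heavy cream: 1 tsp × 5 × 5 mL/tsp = 25.0 mL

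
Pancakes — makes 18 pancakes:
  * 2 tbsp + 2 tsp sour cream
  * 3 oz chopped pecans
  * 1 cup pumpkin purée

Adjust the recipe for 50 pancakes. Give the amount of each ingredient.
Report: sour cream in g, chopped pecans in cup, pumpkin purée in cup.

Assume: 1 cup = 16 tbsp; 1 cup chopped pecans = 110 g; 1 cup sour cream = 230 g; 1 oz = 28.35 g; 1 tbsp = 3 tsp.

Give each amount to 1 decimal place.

sour cream: 106.5 g; chopped pecans: 2.1 cup; pumpkin purée: 2.8 cup

Scaling factor: 50/18 = 25/9.
sour cream: (2 tbsp + 2 tsp = 8/3 tbsp) × 25/9 ÷ 16 tbsp/cup × 230 g/cup ≈ 106.5 g
chopped pecans: 3 oz × 25/9 × 28.35 g/oz ÷ 110 g/cup ≈ 2.1 cup
pumpkin purée: 1 cup × 25/9 ≈ 2.8 cup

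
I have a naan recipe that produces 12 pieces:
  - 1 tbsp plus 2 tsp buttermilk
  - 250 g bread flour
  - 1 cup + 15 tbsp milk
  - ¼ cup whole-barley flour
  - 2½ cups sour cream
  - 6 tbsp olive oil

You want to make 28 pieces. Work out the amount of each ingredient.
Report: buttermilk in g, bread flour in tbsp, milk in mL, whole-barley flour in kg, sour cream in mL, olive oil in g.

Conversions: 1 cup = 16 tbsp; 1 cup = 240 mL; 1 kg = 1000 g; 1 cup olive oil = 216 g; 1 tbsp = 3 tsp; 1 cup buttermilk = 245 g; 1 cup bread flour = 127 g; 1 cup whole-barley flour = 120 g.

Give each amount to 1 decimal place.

Scaling factor: 28/12 = 7/3.
buttermilk: (1 tbsp + 2 tsp = 5/3 tbsp) × 7/3 ÷ 16 tbsp/cup × 245 g/cup ≈ 59.5 g
bread flour: 250 g × 7/3 ÷ 127 g/cup × 16 tbsp/cup ≈ 73.5 tbsp
milk: (1 cup + 15 tbsp = 1.9375 cup) × 7/3 × 240 mL/cup = 1085.0 mL
whole-barley flour: 0.25 cup × 7/3 × 120 g/cup ÷ 1000 g/kg ≈ 0.1 kg
sour cream: 2.5 cup × 7/3 × 240 mL/cup = 1400.0 mL
olive oil: 6 tbsp × 7/3 ÷ 16 tbsp/cup × 216 g/cup = 189.0 g

buttermilk: 59.5 g; bread flour: 73.5 tbsp; milk: 1085.0 mL; whole-barley flour: 0.1 kg; sour cream: 1400.0 mL; olive oil: 189.0 g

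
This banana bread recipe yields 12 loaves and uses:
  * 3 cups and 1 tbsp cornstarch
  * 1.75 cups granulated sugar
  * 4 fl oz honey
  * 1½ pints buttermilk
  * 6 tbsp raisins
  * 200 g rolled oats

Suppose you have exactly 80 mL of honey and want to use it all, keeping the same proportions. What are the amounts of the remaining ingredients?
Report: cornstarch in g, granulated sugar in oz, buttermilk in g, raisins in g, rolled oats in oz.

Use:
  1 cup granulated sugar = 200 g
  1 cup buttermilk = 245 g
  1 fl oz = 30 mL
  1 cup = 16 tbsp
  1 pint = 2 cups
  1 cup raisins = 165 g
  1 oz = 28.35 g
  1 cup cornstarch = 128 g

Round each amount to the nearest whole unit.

The original recipe has 120 mL of honey, so the scaling factor is 80 ÷ 120 = 2/3.
cornstarch: (3 cup + 1 tbsp = 3.0625 cup) × 2/3 × 128 g/cup ≈ 261 g
granulated sugar: 1.75 cup × 2/3 × 200 g/cup ÷ 28.35 g/oz ≈ 8 oz
buttermilk: 1.5 pint × 2/3 × 2 cup/pint × 245 g/cup = 490 g
raisins: 6 tbsp × 2/3 ÷ 16 tbsp/cup × 165 g/cup ≈ 41 g
rolled oats: 200 g × 2/3 ÷ 28.35 g/oz ≈ 5 oz

cornstarch: 261 g; granulated sugar: 8 oz; buttermilk: 490 g; raisins: 41 g; rolled oats: 5 oz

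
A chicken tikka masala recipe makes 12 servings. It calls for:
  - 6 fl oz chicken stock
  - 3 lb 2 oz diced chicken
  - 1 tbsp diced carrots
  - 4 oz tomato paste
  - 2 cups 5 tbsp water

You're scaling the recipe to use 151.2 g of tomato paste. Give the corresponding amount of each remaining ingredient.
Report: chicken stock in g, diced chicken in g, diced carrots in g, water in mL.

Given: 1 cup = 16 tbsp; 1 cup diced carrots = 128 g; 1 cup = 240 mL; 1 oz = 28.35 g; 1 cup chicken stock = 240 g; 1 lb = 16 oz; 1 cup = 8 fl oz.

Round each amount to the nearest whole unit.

The original recipe has 113.4 g of tomato paste, so the scaling factor is 151.2 ÷ 113.4 = 4/3.
chicken stock: 6 fl oz × 4/3 ÷ 8 fl oz/cup × 240 g/cup = 240 g
diced chicken: (3 lb + 2 oz = 3.125 lb) × 4/3 × 16 oz/lb × 28.35 g/oz = 1890 g
diced carrots: 1 tbsp × 4/3 ÷ 16 tbsp/cup × 128 g/cup ≈ 11 g
water: (2 cup + 5 tbsp = 2.3125 cup) × 4/3 × 240 mL/cup = 740 mL

chicken stock: 240 g; diced chicken: 1890 g; diced carrots: 11 g; water: 740 mL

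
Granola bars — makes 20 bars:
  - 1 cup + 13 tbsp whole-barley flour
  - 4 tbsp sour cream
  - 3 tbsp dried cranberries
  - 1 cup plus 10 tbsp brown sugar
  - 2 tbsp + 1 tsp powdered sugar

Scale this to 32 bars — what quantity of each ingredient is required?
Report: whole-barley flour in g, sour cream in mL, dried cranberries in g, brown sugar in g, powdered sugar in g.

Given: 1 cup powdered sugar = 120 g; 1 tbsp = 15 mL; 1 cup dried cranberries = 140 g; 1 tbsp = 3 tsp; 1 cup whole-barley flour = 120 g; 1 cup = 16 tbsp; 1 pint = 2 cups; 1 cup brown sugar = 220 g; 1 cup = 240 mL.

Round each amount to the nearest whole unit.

whole-barley flour: 348 g; sour cream: 96 mL; dried cranberries: 42 g; brown sugar: 572 g; powdered sugar: 28 g

Scaling factor: 32/20 = 8/5 = 1.6.
whole-barley flour: (1 cup + 13 tbsp = 1.8125 cup) × 8/5 × 120 g/cup = 348 g
sour cream: 4 tbsp × 8/5 × 15 mL/tbsp = 96 mL
dried cranberries: 3 tbsp × 8/5 ÷ 16 tbsp/cup × 140 g/cup = 42 g
brown sugar: (1 cup + 10 tbsp = 1.625 cup) × 8/5 × 220 g/cup = 572 g
powdered sugar: (2 tbsp + 1 tsp = 7/3 tbsp) × 8/5 ÷ 16 tbsp/cup × 120 g/cup = 28 g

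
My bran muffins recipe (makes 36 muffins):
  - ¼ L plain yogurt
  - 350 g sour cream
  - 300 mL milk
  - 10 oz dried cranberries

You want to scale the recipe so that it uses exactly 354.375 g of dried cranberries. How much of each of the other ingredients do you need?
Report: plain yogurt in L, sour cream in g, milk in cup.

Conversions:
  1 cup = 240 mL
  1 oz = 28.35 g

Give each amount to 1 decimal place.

The original recipe has 283.5 g of dried cranberries, so the scaling factor is 354.375 ÷ 283.5 = 5/4 = 1.25.
plain yogurt: 0.25 L × 5/4 ≈ 0.3 L
sour cream: 350 g × 5/4 = 437.5 g
milk: 300 mL × 5/4 ÷ 240 mL/cup ≈ 1.6 cup

plain yogurt: 0.3 L; sour cream: 437.5 g; milk: 1.6 cup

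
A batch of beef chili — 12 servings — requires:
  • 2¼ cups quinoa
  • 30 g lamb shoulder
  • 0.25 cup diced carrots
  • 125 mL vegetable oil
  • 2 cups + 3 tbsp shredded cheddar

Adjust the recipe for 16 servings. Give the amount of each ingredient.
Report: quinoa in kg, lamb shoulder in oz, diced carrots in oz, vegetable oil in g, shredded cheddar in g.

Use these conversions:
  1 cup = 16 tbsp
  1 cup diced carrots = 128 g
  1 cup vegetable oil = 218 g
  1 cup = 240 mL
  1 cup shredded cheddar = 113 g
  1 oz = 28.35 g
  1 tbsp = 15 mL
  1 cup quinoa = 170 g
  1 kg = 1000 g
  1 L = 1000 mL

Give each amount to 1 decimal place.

quinoa: 0.5 kg; lamb shoulder: 1.4 oz; diced carrots: 1.5 oz; vegetable oil: 151.4 g; shredded cheddar: 329.6 g

Scaling factor: 16/12 = 4/3.
quinoa: 2.25 cup × 4/3 × 170 g/cup ÷ 1000 g/kg ≈ 0.5 kg
lamb shoulder: 30 g × 4/3 ÷ 28.35 g/oz ≈ 1.4 oz
diced carrots: 0.25 cup × 4/3 × 128 g/cup ÷ 28.35 g/oz ≈ 1.5 oz
vegetable oil: 125 mL × 4/3 ÷ 240 mL/cup × 218 g/cup ≈ 151.4 g
shredded cheddar: (2 cup + 3 tbsp = 2.1875 cup) × 4/3 × 113 g/cup ≈ 329.6 g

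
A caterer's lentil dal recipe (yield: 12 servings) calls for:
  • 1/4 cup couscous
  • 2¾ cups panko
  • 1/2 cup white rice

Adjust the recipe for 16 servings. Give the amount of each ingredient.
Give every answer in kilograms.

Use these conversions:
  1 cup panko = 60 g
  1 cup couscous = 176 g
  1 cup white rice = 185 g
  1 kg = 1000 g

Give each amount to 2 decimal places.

Scaling factor: 16/12 = 4/3.
couscous: 0.25 cup × 4/3 × 176 g/cup ÷ 1000 g/kg ≈ 0.06 kg
panko: 2.75 cup × 4/3 × 60 g/cup ÷ 1000 g/kg = 0.22 kg
white rice: 0.5 cup × 4/3 × 185 g/cup ÷ 1000 g/kg ≈ 0.12 kg

couscous: 0.06 kg; panko: 0.22 kg; white rice: 0.12 kg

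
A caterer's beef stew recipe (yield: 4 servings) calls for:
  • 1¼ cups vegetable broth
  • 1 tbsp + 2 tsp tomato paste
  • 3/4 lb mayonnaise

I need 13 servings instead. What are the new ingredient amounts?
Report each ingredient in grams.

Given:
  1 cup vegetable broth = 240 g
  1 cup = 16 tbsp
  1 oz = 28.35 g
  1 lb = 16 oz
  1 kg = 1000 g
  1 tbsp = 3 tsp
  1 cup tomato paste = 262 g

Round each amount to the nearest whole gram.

Scaling factor: 13/4 = 3.25.
vegetable broth: 1.25 cup × 13/4 × 240 g/cup = 975 g
tomato paste: (1 tbsp + 2 tsp = 5/3 tbsp) × 13/4 ÷ 16 tbsp/cup × 262 g/cup ≈ 89 g
mayonnaise: 0.75 lb × 13/4 × 16 oz/lb × 28.35 g/oz ≈ 1106 g

vegetable broth: 975 g; tomato paste: 89 g; mayonnaise: 1106 g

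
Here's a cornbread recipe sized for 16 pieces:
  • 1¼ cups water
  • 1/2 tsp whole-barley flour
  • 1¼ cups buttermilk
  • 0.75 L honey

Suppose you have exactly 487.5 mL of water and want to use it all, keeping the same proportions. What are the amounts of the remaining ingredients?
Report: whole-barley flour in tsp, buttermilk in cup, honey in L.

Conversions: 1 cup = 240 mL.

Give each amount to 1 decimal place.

The original recipe has 300 mL of water, so the scaling factor is 487.5 ÷ 300 = 13/8 = 1.625.
whole-barley flour: 0.5 tsp × 13/8 ≈ 0.8 tsp
buttermilk: 1.25 cup × 13/8 ≈ 2.0 cup
honey: 0.75 L × 13/8 ≈ 1.2 L

whole-barley flour: 0.8 tsp; buttermilk: 2.0 cup; honey: 1.2 L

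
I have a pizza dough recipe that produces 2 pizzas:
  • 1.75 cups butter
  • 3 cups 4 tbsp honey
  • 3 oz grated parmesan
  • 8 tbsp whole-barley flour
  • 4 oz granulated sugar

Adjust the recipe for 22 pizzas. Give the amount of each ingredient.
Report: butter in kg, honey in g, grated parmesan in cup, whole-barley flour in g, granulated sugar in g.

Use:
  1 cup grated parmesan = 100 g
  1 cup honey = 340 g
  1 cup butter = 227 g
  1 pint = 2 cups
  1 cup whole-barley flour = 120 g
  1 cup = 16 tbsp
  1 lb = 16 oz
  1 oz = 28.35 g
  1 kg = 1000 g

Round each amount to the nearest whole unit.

butter: 4 kg; honey: 12155 g; grated parmesan: 9 cup; whole-barley flour: 660 g; granulated sugar: 1247 g

Scaling factor: 22/2 = 11.
butter: 1.75 cup × 11 × 227 g/cup ÷ 1000 g/kg ≈ 4 kg
honey: (3 cup + 4 tbsp = 3.25 cup) × 11 × 340 g/cup = 12155 g
grated parmesan: 3 oz × 11 × 28.35 g/oz ÷ 100 g/cup ≈ 9 cup
whole-barley flour: 8 tbsp × 11 ÷ 16 tbsp/cup × 120 g/cup = 660 g
granulated sugar: 4 oz × 11 × 28.35 g/oz ≈ 1247 g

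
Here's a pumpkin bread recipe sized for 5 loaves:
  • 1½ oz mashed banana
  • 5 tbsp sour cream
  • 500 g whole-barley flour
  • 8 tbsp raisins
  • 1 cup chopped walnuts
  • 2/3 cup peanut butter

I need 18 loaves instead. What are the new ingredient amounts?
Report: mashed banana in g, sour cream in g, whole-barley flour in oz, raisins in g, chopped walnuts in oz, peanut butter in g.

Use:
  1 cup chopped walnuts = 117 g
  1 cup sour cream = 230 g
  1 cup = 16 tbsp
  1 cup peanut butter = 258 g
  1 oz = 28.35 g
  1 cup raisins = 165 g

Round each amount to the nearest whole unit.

mashed banana: 153 g; sour cream: 259 g; whole-barley flour: 63 oz; raisins: 297 g; chopped walnuts: 15 oz; peanut butter: 619 g

Scaling factor: 18/5 = 3.6.
mashed banana: 1.5 oz × 18/5 × 28.35 g/oz ≈ 153 g
sour cream: 5 tbsp × 18/5 ÷ 16 tbsp/cup × 230 g/cup ≈ 259 g
whole-barley flour: 500 g × 18/5 ÷ 28.35 g/oz ≈ 63 oz
raisins: 8 tbsp × 18/5 ÷ 16 tbsp/cup × 165 g/cup = 297 g
chopped walnuts: 1 cup × 18/5 × 117 g/cup ÷ 28.35 g/oz ≈ 15 oz
peanut butter: 2/3 cup × 18/5 × 258 g/cup ≈ 619 g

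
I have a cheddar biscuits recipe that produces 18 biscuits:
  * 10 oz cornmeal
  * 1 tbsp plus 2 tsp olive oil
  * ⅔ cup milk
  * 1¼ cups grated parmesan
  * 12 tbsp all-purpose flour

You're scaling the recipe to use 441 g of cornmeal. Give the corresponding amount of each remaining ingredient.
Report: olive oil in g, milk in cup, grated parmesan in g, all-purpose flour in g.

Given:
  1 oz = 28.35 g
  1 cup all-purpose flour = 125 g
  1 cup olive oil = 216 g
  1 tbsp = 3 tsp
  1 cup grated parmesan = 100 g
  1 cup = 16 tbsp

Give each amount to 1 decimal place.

olive oil: 35.0 g; milk: 1.0 cup; grated parmesan: 194.4 g; all-purpose flour: 145.8 g

The original recipe has 283.5 g of cornmeal, so the scaling factor is 441 ÷ 283.5 = 14/9.
olive oil: (1 tbsp + 2 tsp = 5/3 tbsp) × 14/9 ÷ 16 tbsp/cup × 216 g/cup = 35.0 g
milk: 2/3 cup × 14/9 ≈ 1.0 cup
grated parmesan: 1.25 cup × 14/9 × 100 g/cup ≈ 194.4 g
all-purpose flour: 12 tbsp × 14/9 ÷ 16 tbsp/cup × 125 g/cup ≈ 145.8 g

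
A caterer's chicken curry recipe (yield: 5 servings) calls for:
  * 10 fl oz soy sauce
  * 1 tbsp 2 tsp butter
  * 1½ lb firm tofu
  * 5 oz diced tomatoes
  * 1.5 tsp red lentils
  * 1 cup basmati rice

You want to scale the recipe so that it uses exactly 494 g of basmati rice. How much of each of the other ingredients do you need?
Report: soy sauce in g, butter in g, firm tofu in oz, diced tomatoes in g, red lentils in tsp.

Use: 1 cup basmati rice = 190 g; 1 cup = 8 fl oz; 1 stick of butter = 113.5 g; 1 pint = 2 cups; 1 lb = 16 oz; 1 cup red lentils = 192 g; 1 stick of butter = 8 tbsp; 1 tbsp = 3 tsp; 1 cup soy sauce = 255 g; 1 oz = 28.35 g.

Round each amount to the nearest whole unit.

soy sauce: 829 g; butter: 61 g; firm tofu: 62 oz; diced tomatoes: 369 g; red lentils: 4 tsp

The original recipe has 190 g of basmati rice, so the scaling factor is 494 ÷ 190 = 13/5 = 2.6.
soy sauce: 10 fl oz × 13/5 ÷ 8 fl oz/cup × 255 g/cup ≈ 829 g
butter: (1 tbsp + 2 tsp = 5/3 tbsp) × 13/5 ÷ 8 tbsp/stick × 113.5 g/stick ≈ 61 g
firm tofu: 1.5 lb × 13/5 × 16 oz/lb ≈ 62 oz
diced tomatoes: 5 oz × 13/5 × 28.35 g/oz ≈ 369 g
red lentils: 1.5 tsp × 13/5 ≈ 4 tsp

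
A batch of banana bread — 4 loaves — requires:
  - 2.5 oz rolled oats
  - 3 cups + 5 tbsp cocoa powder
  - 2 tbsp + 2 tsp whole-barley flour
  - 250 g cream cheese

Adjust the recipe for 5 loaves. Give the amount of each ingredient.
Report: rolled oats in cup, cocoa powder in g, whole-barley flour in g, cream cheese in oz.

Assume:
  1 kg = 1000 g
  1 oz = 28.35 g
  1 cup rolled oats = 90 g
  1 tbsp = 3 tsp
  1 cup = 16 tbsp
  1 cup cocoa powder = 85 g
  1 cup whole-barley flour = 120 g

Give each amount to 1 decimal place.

Scaling factor: 5/4 = 1.25.
rolled oats: 2.5 oz × 5/4 × 28.35 g/oz ÷ 90 g/cup ≈ 1.0 cup
cocoa powder: (3 cup + 5 tbsp = 3.3125 cup) × 5/4 × 85 g/cup ≈ 352.0 g
whole-barley flour: (2 tbsp + 2 tsp = 8/3 tbsp) × 5/4 ÷ 16 tbsp/cup × 120 g/cup = 25.0 g
cream cheese: 250 g × 5/4 ÷ 28.35 g/oz ≈ 11.0 oz

rolled oats: 1.0 cup; cocoa powder: 352.0 g; whole-barley flour: 25.0 g; cream cheese: 11.0 oz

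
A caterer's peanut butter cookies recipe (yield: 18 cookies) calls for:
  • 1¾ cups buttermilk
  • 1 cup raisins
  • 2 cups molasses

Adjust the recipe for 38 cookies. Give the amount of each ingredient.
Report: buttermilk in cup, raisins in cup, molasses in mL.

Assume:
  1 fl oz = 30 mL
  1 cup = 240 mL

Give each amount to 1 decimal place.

Scaling factor: 38/18 = 19/9.
buttermilk: 1.75 cup × 19/9 ≈ 3.7 cup
raisins: 1 cup × 19/9 ≈ 2.1 cup
molasses: 2 cup × 19/9 × 240 mL/cup ≈ 1013.3 mL

buttermilk: 3.7 cup; raisins: 2.1 cup; molasses: 1013.3 mL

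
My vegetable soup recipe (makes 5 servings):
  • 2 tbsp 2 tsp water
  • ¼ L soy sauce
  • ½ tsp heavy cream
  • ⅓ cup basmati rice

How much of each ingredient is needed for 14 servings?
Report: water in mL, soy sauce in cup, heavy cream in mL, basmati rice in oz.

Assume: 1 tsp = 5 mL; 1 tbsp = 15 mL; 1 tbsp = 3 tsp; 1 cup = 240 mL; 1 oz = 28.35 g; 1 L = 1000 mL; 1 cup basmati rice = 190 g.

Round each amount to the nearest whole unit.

water: 112 mL; soy sauce: 3 cup; heavy cream: 7 mL; basmati rice: 6 oz

Scaling factor: 14/5 = 2.8.
water: (2 tbsp + 2 tsp = 8/3 tbsp) × 14/5 × 15 mL/tbsp = 112 mL
soy sauce: 0.25 L × 14/5 × 1000 mL/L ÷ 240 mL/cup ≈ 3 cup
heavy cream: 0.5 tsp × 14/5 × 5 mL/tsp = 7 mL
basmati rice: 1/3 cup × 14/5 × 190 g/cup ÷ 28.35 g/oz ≈ 6 oz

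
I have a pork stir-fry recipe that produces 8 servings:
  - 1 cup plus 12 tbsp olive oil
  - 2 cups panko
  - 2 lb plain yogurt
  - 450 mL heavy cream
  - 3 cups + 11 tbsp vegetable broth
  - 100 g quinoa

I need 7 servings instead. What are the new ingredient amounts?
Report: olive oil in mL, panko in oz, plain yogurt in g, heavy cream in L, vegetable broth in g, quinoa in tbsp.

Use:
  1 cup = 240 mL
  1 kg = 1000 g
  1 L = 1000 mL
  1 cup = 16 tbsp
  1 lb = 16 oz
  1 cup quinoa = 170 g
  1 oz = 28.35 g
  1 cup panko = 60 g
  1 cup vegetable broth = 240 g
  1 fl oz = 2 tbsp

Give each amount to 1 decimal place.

olive oil: 367.5 mL; panko: 3.7 oz; plain yogurt: 793.8 g; heavy cream: 0.4 L; vegetable broth: 774.4 g; quinoa: 8.2 tbsp

Scaling factor: 7/8 = 0.875.
olive oil: (1 cup + 12 tbsp = 1.75 cup) × 7/8 × 240 mL/cup = 367.5 mL
panko: 2 cup × 7/8 × 60 g/cup ÷ 28.35 g/oz ≈ 3.7 oz
plain yogurt: 2 lb × 7/8 × 16 oz/lb × 28.35 g/oz = 793.8 g
heavy cream: 450 mL × 7/8 ÷ 1000 mL/L ≈ 0.4 L
vegetable broth: (3 cup + 11 tbsp = 3.6875 cup) × 7/8 × 240 g/cup ≈ 774.4 g
quinoa: 100 g × 7/8 ÷ 170 g/cup × 16 tbsp/cup ≈ 8.2 tbsp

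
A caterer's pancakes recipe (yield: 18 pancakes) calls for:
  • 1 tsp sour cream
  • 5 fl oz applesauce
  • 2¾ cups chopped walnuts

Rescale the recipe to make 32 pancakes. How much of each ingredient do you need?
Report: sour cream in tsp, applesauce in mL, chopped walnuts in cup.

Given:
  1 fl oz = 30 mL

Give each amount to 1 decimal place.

Scaling factor: 32/18 = 16/9.
sour cream: 1 tsp × 16/9 ≈ 1.8 tsp
applesauce: 5 fl oz × 16/9 × 30 mL/fl oz ≈ 266.7 mL
chopped walnuts: 2.75 cup × 16/9 ≈ 4.9 cup

sour cream: 1.8 tsp; applesauce: 266.7 mL; chopped walnuts: 4.9 cup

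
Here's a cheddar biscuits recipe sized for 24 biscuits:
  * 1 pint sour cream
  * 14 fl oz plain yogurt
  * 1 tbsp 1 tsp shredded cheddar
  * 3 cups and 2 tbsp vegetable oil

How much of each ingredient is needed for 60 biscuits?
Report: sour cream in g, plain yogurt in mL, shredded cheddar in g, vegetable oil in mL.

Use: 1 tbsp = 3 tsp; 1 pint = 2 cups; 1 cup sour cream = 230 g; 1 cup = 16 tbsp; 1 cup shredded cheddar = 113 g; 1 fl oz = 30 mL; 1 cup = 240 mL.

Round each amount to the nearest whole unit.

sour cream: 1150 g; plain yogurt: 1050 mL; shredded cheddar: 24 g; vegetable oil: 1875 mL

Scaling factor: 60/24 = 5/2 = 2.5.
sour cream: 1 pint × 5/2 × 2 cup/pint × 230 g/cup = 1150 g
plain yogurt: 14 fl oz × 5/2 × 30 mL/fl oz = 1050 mL
shredded cheddar: (1 tbsp + 1 tsp = 4/3 tbsp) × 5/2 ÷ 16 tbsp/cup × 113 g/cup ≈ 24 g
vegetable oil: (3 cup + 2 tbsp = 3.125 cup) × 5/2 × 240 mL/cup = 1875 mL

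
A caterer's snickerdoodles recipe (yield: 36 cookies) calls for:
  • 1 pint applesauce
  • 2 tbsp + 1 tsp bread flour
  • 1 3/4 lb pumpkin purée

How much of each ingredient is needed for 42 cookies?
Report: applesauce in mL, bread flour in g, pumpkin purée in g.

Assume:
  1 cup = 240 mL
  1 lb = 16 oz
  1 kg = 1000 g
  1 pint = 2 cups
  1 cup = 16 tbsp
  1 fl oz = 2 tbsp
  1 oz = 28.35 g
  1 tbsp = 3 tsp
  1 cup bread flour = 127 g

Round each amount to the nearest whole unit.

Scaling factor: 42/36 = 7/6.
applesauce: 1 pint × 7/6 × 2 cup/pint × 240 mL/cup = 560 mL
bread flour: (2 tbsp + 1 tsp = 7/3 tbsp) × 7/6 ÷ 16 tbsp/cup × 127 g/cup ≈ 22 g
pumpkin purée: 1.75 lb × 7/6 × 16 oz/lb × 28.35 g/oz ≈ 926 g

applesauce: 560 mL; bread flour: 22 g; pumpkin purée: 926 g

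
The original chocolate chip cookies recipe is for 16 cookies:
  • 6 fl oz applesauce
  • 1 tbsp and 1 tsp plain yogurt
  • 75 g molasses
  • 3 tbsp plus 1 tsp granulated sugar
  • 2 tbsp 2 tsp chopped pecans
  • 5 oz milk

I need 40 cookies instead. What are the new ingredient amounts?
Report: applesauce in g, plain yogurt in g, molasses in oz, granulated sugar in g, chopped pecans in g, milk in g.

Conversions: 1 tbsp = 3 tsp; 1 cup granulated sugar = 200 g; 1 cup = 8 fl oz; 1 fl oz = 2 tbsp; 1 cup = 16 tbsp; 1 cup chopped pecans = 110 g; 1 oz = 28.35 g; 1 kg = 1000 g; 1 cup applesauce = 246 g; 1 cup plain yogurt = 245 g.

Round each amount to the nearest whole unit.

Scaling factor: 40/16 = 5/2 = 2.5.
applesauce: 6 fl oz × 5/2 ÷ 8 fl oz/cup × 246 g/cup ≈ 461 g
plain yogurt: (1 tbsp + 1 tsp = 4/3 tbsp) × 5/2 ÷ 16 tbsp/cup × 245 g/cup ≈ 51 g
molasses: 75 g × 5/2 ÷ 28.35 g/oz ≈ 7 oz
granulated sugar: (3 tbsp + 1 tsp = 10/3 tbsp) × 5/2 ÷ 16 tbsp/cup × 200 g/cup ≈ 104 g
chopped pecans: (2 tbsp + 2 tsp = 8/3 tbsp) × 5/2 ÷ 16 tbsp/cup × 110 g/cup ≈ 46 g
milk: 5 oz × 5/2 × 28.35 g/oz ≈ 354 g

applesauce: 461 g; plain yogurt: 51 g; molasses: 7 oz; granulated sugar: 104 g; chopped pecans: 46 g; milk: 354 g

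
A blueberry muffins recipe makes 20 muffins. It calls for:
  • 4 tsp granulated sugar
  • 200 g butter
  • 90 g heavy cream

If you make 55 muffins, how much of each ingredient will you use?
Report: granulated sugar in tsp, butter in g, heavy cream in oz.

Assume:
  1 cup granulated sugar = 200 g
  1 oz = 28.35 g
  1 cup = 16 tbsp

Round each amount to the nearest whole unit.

granulated sugar: 11 tsp; butter: 550 g; heavy cream: 9 oz

Scaling factor: 55/20 = 11/4 = 2.75.
granulated sugar: 4 tsp × 11/4 = 11 tsp
butter: 200 g × 11/4 = 550 g
heavy cream: 90 g × 11/4 ÷ 28.35 g/oz ≈ 9 oz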